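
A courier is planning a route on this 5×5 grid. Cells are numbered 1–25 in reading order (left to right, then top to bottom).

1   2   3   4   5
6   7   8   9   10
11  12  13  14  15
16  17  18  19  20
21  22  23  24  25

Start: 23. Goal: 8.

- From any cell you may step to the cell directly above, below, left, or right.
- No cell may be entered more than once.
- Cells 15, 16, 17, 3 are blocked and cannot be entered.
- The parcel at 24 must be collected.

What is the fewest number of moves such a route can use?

5

Any route passes through 24 somewhere between 23 and 8. Summing Manhattan distances along the two legs (23 → 24 → 8) gives a lower bound of 1 + 4 = 5 moves.
A route of 5 moves achieves this: 23 → 24 → 19 → 14 → 9 → 8.
Since 5 matches the lower bound, it is optimal.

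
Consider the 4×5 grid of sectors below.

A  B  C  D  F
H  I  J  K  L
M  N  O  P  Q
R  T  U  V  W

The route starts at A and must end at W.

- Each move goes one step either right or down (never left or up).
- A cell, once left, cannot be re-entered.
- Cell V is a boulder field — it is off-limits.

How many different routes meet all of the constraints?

15

A right/down-only route from A to W makes exactly 3 down-moves and 4 right-moves in some order.
With no other constraints that would be C(7,3) = 35 routes.
Subtract routes through each blocked cell (inclusion–exclusion for overlaps): − through V: 20 → 15.
That gives 15 routes.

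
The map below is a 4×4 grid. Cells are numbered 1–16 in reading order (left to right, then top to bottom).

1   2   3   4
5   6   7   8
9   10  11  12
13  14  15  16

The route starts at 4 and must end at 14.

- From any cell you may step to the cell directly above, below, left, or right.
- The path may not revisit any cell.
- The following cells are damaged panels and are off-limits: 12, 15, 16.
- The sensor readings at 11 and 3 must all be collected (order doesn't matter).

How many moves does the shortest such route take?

5

Any route passes through 11 and 3 in some order between 4 and 14. Summing Manhattan distances along each leg and taking the cheapest ordering (4 → 3 → 11 → 14) gives a lower bound of 1 + 2 + 2 = 5 moves.
A route of 5 moves achieves this: 4 → 3 → 7 → 11 → 10 → 14.
Since 5 matches the lower bound, it is optimal.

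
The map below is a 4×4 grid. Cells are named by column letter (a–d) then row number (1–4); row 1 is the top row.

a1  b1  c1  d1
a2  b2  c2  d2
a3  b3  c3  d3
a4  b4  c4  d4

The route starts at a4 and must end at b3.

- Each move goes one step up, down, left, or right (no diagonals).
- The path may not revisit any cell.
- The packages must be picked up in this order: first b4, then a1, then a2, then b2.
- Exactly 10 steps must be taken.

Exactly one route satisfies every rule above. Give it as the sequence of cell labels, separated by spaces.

a4 b4 c4 c3 c2 c1 b1 a1 a2 b2 b3

The waypoints must appear in the order b4, a1, a2, b2, with no cell reused.
Route from a4: right 2 to c4, up 3 to c1, left 2 to a1, down 1 to a2, right 1 to b2, down 1 to b3 — 10 moves in all.
Check: order respected (b4 at step 1, a1 at step 7, a2 at step 8, b2 at step 9); 10 moves as required.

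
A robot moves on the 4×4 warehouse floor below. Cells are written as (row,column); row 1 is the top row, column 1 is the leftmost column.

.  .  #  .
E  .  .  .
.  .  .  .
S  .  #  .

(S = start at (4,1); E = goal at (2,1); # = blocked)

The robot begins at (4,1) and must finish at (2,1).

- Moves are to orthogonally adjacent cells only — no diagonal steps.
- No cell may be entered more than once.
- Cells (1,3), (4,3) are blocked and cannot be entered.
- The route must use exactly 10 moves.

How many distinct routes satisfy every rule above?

2

Need simple routes of exactly 10 moves from (4,1) to (2,1) (Manhattan distance 2, so 4 moves are spent on a detour and 4 undoing it).
Enumerating: (4,1) (3,1) (3,2) (3,3) (3,4) (2,4) (2,3) (2,2) (1,2) (1,1) (2,1) | (4,1) (4,2) (3,2) (3,3) (3,4) (2,4) (2,3) (2,2) (1,2) (1,1) (2,1).
That gives 2 routes.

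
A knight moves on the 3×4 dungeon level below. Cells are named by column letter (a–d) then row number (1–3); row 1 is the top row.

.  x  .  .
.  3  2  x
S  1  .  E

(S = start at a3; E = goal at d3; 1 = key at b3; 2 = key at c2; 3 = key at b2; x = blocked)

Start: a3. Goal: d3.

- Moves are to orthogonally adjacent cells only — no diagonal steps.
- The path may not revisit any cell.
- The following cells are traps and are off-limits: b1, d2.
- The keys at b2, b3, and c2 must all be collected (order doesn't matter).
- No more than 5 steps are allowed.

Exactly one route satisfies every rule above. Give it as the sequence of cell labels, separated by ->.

The 5-move cap with required stops at b2, b3, c2 leaves no slack for detours.
Route from a3: right to b3, up to b2, right to c2, down to c3, right to d3 — 5 moves in all.
Check: all required cells visited; 5 ≤ 5 moves.

a3 -> b3 -> b2 -> c2 -> c3 -> d3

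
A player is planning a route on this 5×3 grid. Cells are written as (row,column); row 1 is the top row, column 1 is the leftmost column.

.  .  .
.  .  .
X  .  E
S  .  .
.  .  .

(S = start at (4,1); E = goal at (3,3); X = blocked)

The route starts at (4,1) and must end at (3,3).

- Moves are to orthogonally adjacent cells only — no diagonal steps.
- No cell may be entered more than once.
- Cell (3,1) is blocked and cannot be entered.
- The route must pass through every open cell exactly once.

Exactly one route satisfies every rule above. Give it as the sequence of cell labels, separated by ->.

(4,1) -> (5,1) -> (5,2) -> (5,3) -> (4,3) -> (4,2) -> (3,2) -> (2,2) -> (2,1) -> (1,1) -> (1,2) -> (1,3) -> (2,3) -> (3,3)

Need to visit all 14 open cells exactly once, starting at (4,1) and ending at (3,3).
Cell (5,3) has only two open neighbours ((4,3) and (5,2)), so the path must pass straight through it: one of those is the cell it's entered from and the other is where it exits.
Route from (4,1): down to (5,1), 2× right (reaching (5,3)), up to (4,3), left to (4,2), 2× up (reaching (2,2)), left to (2,1), up to (1,1), 2× right (reaching (1,3)), 2× down (reaching (3,3)) — 13 moves in all.
Check: all 14 open cells covered.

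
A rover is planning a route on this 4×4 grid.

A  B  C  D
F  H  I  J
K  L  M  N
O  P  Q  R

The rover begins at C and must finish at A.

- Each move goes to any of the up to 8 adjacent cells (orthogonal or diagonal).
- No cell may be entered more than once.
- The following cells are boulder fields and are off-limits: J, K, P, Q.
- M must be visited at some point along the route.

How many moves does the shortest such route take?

4

Any route passes through M somewhere between C and A. Summing Chebyshev distances along the two legs (C → M → A) gives a lower bound of 2 + 2 = 4 moves.
A route of 4 moves achieves this: C → I → M → H → A.
Since 4 matches the lower bound, it is optimal.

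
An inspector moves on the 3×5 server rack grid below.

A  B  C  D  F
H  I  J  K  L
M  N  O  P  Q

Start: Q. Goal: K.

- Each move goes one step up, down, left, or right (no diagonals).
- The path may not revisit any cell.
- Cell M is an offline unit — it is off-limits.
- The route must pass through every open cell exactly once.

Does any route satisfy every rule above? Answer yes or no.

no

Colour the cells like a checkerboard: each orthogonal step flips colour, so a Hamiltonian route alternates colours. Here there are 7 cells of one colour and 7 of the other, with start on the same colour as the goal — the counts and endpoints can't be arranged into an alternating sequence of length 14, so no Hamiltonian route exists.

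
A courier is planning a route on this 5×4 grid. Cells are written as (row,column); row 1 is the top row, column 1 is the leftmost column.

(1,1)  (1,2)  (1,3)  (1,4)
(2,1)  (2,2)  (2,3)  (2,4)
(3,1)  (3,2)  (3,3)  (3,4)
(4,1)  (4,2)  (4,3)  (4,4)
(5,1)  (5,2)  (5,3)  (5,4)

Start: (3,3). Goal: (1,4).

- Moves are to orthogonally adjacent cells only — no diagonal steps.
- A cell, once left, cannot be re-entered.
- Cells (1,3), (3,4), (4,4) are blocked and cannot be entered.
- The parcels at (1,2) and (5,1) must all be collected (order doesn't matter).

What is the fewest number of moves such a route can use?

13

Any route passes through (1,2) and (5,1) in some order between (3,3) and (1,4). Summing Manhattan distances along each leg and taking the cheapest ordering ((3,3) → (5,1) → (1,2) → (1,4)) gives a lower bound of 4 + 5 + 2 = 11 moves.
That bound ignores the blocked cells. Measuring each leg by the fewest moves that actually steer around them ((3,3)→(5,1): 4; (5,1)→(1,2): 5; (1,2)→(1,4): 4) raises the lower bound to 13.
A route of 13 moves exists: (3,3) → (4,3) → (5,3) → (5,2) → (5,1) → (4,1) → (3,1) → (2,1) → (1,1) → (1,2) → (2,2) → (2,3) → (2,4) → (1,4).
Since 13 matches that lower bound, it is optimal.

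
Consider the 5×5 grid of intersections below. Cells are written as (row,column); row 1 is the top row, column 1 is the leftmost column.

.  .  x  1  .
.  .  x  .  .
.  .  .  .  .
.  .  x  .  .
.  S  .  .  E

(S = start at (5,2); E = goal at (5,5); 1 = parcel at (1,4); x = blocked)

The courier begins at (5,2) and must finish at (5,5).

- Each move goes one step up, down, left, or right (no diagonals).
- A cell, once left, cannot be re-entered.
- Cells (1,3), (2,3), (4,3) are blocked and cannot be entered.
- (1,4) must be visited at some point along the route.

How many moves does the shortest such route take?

Any route passes through (1,4) somewhere between (5,2) and (5,5). Summing Manhattan distances along the two legs ((5,2) → (1,4) → (5,5)) gives a lower bound of 6 + 5 = 11 moves.
A route of 11 moves achieves this: (5,2) → (4,2) → (3,2) → (3,3) → (3,4) → (2,4) → (1,4) → (1,5) → (2,5) → (3,5) → (4,5) → (5,5).
Since 11 matches the lower bound, it is optimal.

11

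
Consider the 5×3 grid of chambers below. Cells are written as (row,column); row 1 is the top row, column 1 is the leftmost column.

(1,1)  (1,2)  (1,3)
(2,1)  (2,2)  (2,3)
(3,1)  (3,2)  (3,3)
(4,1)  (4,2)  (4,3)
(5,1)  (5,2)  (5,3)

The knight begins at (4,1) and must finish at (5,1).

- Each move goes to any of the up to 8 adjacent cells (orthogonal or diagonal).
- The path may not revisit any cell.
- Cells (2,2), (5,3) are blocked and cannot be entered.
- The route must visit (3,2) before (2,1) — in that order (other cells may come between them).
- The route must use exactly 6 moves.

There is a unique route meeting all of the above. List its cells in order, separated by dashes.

The waypoints must appear in the order (3,2), (2,1), with no cell reused.
Route from (4,1): up-right to (3,2), up-left to (2,1), down to (3,1), down-right to (4,2), down to (5,2), left to (5,1) — 6 moves in all.
Check: order respected ((3,2) at step 1, (2,1) at step 2); 6 moves as required.

(4,1) - (3,2) - (2,1) - (3,1) - (4,2) - (5,2) - (5,1)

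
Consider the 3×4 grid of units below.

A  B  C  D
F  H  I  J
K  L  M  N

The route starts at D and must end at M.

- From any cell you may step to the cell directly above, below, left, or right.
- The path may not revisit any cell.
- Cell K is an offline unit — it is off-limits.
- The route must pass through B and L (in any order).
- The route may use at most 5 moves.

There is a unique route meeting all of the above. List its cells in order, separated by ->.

The budget equals the shortest possible length, so every move has to be on a shortest route through the required cells.
Route from D: left 2 to B, down 2 to L, right 1 to M — 5 moves in all.
Check: all required cells visited; 5 ≤ 5 moves.

D -> C -> B -> H -> L -> M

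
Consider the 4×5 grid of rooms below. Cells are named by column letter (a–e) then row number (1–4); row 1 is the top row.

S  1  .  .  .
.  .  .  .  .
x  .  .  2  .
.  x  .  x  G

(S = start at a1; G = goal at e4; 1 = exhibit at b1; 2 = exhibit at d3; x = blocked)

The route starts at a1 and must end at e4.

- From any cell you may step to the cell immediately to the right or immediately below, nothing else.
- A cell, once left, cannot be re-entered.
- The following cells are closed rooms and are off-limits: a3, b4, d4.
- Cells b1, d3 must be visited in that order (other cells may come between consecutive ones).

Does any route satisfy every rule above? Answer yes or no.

yes

One route that works: a1 → b1 → b2 → b3 → c3 → d3 → e3 → e4.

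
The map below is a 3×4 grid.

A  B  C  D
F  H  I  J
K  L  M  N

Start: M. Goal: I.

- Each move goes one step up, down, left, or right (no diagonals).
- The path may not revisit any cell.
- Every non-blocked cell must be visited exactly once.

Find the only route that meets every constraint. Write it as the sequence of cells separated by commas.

M, N, J, D, C, B, A, F, K, L, H, I

Need to visit all 12 open cells exactly once, starting at M and ending at I.
Cell D has only two open neighbours (J and C), so the path must pass straight through it: one of those is the cell it's entered from and the other is where it exits.
Route from M: right 1 to N, up 2 to D, left 3 to A, down 2 to K, right 1 to L, up 1 to H, right 1 to I — 11 moves in all.
Check: all 12 open cells covered.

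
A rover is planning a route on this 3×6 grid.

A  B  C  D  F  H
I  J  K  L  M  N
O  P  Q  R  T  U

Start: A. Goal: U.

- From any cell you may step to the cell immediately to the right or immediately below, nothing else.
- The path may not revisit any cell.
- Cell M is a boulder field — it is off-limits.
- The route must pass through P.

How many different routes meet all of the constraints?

A right/down-only route from A to U makes exactly 2 down-moves and 5 right-moves in some order.
With no other constraints that would be C(7,2) = 21 routes.
Split at P and multiply the segment counts (each segment already excludes blocked cells): A→P: 3; P→U: 1; product = 3.
That gives 3 routes.

3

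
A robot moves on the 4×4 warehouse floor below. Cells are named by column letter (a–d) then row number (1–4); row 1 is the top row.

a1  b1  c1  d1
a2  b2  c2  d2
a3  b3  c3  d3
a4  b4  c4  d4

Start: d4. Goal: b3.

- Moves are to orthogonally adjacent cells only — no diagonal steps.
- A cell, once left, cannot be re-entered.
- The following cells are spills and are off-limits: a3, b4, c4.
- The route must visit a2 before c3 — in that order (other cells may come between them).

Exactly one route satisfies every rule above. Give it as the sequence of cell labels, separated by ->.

d4 -> d3 -> d2 -> d1 -> c1 -> b1 -> a1 -> a2 -> b2 -> c2 -> c3 -> b3

The waypoints must appear in the order a2, c3, with no cell reused.
Route from d4: 3× up (reaching d1), 3× left (reaching a1), down to a2, 2× right (reaching c2), down to c3, left to b3 — 11 moves in all.
Check: order respected (a2 at step 7, c3 at step 10).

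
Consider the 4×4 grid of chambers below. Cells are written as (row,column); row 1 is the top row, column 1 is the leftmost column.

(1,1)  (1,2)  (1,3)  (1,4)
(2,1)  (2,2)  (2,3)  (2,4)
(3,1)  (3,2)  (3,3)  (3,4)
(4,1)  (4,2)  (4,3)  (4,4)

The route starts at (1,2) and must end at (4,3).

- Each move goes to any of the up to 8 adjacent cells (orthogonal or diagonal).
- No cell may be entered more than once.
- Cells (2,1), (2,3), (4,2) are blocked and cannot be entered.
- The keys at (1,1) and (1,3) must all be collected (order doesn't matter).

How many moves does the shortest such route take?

Any route passes through (1,1) and (1,3) in some order between (1,2) and (4,3). Summing Chebyshev distances along each leg and taking the cheapest ordering ((1,2) → (1,1) → (1,3) → (4,3)) gives a lower bound of 1 + 2 + 3 = 6 moves.
A route of 6 moves achieves this: (1,2) → (1,1) → (2,2) → (1,3) → (2,4) → (3,3) → (4,3).
Since 6 matches the lower bound, it is optimal.

6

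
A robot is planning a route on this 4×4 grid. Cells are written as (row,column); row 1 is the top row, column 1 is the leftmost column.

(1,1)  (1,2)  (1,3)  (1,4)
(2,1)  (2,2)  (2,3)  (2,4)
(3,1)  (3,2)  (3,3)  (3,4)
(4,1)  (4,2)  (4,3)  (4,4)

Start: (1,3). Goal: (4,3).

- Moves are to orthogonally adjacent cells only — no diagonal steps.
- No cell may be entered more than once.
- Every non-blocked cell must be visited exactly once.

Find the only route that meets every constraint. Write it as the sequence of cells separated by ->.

(1,3) -> (1,4) -> (2,4) -> (2,3) -> (2,2) -> (1,2) -> (1,1) -> (2,1) -> (3,1) -> (4,1) -> (4,2) -> (3,2) -> (3,3) -> (3,4) -> (4,4) -> (4,3)

Need to visit all 16 open cells exactly once, starting at (1,3) and ending at (4,3).
Route from (1,3): right 1 to (1,4), down 1 to (2,4), left 2 to (2,2), up 1 to (1,2), left 1 to (1,1), down 3 to (4,1), right 1 to (4,2), up 1 to (3,2), right 2 to (3,4), down 1 to (4,4), left 1 to (4,3) — 15 moves in all.
Check: all 16 open cells covered.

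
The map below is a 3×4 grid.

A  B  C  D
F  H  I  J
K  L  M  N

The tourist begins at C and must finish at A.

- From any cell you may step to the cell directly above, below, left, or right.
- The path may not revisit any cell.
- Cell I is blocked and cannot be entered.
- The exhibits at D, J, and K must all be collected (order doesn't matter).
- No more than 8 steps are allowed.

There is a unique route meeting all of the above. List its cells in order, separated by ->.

Any route must reach D, J, and K and still end at A within 8 moves, so the order of the required stops is forced.
Route from C: right 1 to D, down 2 to N, left 3 to K, up 2 to A — 8 moves in all.
Check: all required cells visited; 8 ≤ 8 moves.

C -> D -> J -> N -> M -> L -> K -> F -> A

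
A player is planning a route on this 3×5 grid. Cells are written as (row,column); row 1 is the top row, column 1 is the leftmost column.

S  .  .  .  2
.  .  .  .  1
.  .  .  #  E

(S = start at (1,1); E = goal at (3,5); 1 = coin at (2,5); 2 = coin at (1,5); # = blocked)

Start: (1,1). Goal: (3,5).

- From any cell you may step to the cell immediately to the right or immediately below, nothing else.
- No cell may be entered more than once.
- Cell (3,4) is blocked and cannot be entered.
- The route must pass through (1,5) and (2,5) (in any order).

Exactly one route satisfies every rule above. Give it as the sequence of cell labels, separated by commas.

Moves only go right or down, so the column and row indices never decrease.
Route from (1,1): 4× right (reaching (1,5)), 2× down (reaching (3,5)) — 6 moves in all.
Check: all required cells visited.

(1,1), (1,2), (1,3), (1,4), (1,5), (2,5), (3,5)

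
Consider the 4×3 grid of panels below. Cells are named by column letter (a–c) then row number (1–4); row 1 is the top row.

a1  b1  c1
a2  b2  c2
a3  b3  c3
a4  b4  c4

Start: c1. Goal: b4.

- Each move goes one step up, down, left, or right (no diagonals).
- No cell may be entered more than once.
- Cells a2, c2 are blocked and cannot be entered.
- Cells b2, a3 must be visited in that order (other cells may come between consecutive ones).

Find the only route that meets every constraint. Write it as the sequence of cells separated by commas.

c1, b1, b2, b3, a3, a4, b4

The waypoints must appear in the order b2, a3, with no cell reused.
Route from c1: left 1 to b1, down 2 to b3, left 1 to a3, down 1 to a4, right 1 to b4 — 6 moves in all.
Check: order respected (b2 at step 2, a3 at step 4).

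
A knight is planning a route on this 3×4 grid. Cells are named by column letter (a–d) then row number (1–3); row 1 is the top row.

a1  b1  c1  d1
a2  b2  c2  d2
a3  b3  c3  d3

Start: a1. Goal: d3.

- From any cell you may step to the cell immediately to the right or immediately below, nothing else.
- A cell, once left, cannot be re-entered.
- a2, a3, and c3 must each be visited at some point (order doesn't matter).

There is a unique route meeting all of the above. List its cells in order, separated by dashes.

Moves only go right or down, so the column and row indices never decrease.
Route from a1: 2× down (reaching a3), 3× right (reaching d3) — 5 moves in all.
Check: all required cells visited.

a1 - a2 - a3 - b3 - c3 - d3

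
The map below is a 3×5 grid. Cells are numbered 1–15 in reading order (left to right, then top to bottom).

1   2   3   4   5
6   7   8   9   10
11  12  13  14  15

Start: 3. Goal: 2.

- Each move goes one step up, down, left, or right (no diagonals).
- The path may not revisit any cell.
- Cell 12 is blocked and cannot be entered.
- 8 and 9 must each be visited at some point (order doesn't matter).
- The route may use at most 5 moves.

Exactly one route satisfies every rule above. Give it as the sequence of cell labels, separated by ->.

Any route must reach 8 and 9 and still end at 2 within 5 moves, so the order of the required stops is forced.
Route from 3: right to 4, down to 9, 2× left (reaching 7), up to 2 — 5 moves in all.
Check: all required cells visited; 5 ≤ 5 moves.

3 -> 4 -> 9 -> 8 -> 7 -> 2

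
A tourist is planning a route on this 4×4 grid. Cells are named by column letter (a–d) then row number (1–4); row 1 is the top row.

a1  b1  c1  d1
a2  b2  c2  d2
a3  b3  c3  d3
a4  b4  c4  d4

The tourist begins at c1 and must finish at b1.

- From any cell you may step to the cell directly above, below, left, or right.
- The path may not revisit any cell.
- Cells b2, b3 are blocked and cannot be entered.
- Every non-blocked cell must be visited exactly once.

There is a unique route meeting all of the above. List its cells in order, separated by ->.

c1 -> d1 -> d2 -> c2 -> c3 -> d3 -> d4 -> c4 -> b4 -> a4 -> a3 -> a2 -> a1 -> b1

Need to visit all 14 open cells exactly once, starting at c1 and ending at b1.
Cell a2 has only two open neighbours (a1 and a3), so the path must pass straight through it: one of those is the cell it's entered from and the other is where it exits.
Route from c1: right 1 to d1, down 1 to d2, left 1 to c2, down 1 to c3, right 1 to d3, down 1 to d4, left 3 to a4, up 3 to a1, right 1 to b1 — 13 moves in all.
Check: all 14 open cells covered.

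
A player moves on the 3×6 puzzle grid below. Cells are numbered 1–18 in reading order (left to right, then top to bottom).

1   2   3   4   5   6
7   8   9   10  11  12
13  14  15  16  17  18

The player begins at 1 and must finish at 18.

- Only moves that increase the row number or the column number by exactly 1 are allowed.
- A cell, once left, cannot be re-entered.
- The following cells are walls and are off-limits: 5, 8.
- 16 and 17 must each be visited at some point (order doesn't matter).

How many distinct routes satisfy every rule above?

A right/down-only route from 1 to 18 makes exactly 2 down-moves and 5 right-moves in some order.
With no other constraints that would be C(7,2) = 21 routes.
A monotone route can only reach the required cells in the order 16, 17, so split there and multiply the segment counts (each segment already excludes blocked cells): 1→16: 4; 16→17: 1; 17→18: 1; product = 4.
That gives 4 routes.

4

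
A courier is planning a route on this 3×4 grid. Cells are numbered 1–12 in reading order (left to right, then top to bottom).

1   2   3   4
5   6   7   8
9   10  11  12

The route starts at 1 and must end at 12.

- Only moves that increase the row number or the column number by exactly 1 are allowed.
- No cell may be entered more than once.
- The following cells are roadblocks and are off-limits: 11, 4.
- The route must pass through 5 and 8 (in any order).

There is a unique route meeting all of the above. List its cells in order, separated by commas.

Moves only go right or down, so the column and row indices never decrease.
Route from 1: down 1 to 5, right 3 to 8, down 1 to 12 — 5 moves in all.
Check: all required cells visited.

1, 5, 6, 7, 8, 12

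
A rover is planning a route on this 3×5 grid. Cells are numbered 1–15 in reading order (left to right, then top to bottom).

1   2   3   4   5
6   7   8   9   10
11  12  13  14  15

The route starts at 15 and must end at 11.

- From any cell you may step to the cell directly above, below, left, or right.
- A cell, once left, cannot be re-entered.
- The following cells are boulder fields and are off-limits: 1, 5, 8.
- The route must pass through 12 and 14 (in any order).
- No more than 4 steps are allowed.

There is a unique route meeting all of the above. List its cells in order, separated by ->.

15 -> 14 -> 13 -> 12 -> 11

The budget equals the shortest possible length, so every move has to be on a shortest route through the required cells.
Route from 15: 4× left (reaching 11) — 4 moves in all.
Check: all required cells visited; 4 ≤ 4 moves.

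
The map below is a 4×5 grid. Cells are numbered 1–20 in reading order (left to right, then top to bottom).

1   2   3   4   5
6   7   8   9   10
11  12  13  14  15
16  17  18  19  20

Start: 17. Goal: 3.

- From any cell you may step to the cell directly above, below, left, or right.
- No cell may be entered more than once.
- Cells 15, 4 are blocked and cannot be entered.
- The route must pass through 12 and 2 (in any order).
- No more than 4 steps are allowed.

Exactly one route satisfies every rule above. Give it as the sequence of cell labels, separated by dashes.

The 4-move cap with required stops at 12, 2 leaves no slack for detours.
Route from 17: up 3 to 2, right 1 to 3 — 4 moves in all.
Check: all required cells visited; 4 ≤ 4 moves.

17 - 12 - 7 - 2 - 3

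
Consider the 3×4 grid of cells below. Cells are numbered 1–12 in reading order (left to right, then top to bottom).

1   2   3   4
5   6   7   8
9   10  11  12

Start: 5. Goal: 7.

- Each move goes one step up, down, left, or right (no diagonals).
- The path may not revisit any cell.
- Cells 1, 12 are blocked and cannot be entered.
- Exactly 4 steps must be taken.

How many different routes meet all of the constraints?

Need simple routes of exactly 4 moves from 5 to 7 (Manhattan distance 2, so 1 moves are spent on a detour and 1 undoing it).
Enumerating: 5 9 10 6 7 | 5 9 10 11 7 | 5 6 2 3 7 | 5 6 10 11 7.
That gives 4 routes.

4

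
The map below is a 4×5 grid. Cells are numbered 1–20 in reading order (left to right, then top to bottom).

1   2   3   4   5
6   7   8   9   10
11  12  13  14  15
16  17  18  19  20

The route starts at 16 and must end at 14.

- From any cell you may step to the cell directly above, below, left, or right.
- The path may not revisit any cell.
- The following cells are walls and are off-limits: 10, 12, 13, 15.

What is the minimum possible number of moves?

The Manhattan distance from 16 to 14 is |4−3| + |1−4| = 4, so at least 4 moves are needed.
A route of 4 moves achieves this: 16 → 17 → 18 → 19 → 14.
Since 4 matches the lower bound, it is optimal.

4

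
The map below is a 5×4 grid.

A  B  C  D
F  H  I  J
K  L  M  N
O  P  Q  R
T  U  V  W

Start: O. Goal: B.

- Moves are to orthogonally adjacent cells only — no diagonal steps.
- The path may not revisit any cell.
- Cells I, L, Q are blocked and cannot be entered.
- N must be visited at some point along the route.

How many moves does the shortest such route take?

Any route passes through N somewhere between O and B. Summing Manhattan distances along the two legs (O → N → B) gives a lower bound of 4 + 4 = 8 moves.
That bound ignores the blocked cells. Measuring each leg by the fewest moves that actually steer around them (O→N: 6; N→B: 4) raises the lower bound to 10.
A route of 10 moves exists: O → T → U → V → W → R → N → J → D → C → B.
Since 10 matches that lower bound, it is optimal.

10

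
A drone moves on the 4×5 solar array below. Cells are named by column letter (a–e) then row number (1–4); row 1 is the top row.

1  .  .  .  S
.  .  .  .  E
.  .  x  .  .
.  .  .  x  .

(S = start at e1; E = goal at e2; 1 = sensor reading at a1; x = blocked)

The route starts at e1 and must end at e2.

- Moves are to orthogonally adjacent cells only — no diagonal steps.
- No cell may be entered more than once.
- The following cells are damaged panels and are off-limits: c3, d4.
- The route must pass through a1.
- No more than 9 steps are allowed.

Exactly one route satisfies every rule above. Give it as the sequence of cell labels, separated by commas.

The budget equals the shortest possible length, so every move has to be on a shortest route through the required cells.
Route from e1: left 4 to a1, down 1 to a2, right 4 to e2 — 9 moves in all.
Check: all required cells visited; 9 ≤ 9 moves.

e1, d1, c1, b1, a1, a2, b2, c2, d2, e2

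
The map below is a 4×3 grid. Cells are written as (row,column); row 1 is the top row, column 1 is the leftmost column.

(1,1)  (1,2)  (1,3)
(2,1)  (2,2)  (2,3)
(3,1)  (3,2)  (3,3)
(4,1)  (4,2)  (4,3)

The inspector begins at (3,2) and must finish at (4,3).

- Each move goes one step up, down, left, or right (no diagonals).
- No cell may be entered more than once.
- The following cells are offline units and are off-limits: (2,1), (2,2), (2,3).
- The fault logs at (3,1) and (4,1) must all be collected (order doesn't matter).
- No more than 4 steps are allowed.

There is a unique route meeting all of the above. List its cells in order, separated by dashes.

(3,2) - (3,1) - (4,1) - (4,2) - (4,3)

The budget equals the shortest possible length, so every move has to be on a shortest route through the required cells.
Route from (3,2): left to (3,1), down to (4,1), 2× right (reaching (4,3)) — 4 moves in all.
Check: all required cells visited; 4 ≤ 4 moves.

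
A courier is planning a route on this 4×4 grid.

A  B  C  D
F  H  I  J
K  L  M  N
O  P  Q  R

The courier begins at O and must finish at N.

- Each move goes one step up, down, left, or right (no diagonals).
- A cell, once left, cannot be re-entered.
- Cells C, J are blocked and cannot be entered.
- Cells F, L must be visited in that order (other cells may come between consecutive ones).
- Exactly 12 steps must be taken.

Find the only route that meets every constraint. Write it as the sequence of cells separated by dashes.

The waypoints must appear in the order F, L, with no cell reused.
Route from O: 3× up (reaching A), right to B, down to H, right to I, down to M, left to L, down to P, 2× right (reaching R), up to N — 12 moves in all.
Check: order respected (F at step 2, L at step 8); 12 moves as required.

O - K - F - A - B - H - I - M - L - P - Q - R - N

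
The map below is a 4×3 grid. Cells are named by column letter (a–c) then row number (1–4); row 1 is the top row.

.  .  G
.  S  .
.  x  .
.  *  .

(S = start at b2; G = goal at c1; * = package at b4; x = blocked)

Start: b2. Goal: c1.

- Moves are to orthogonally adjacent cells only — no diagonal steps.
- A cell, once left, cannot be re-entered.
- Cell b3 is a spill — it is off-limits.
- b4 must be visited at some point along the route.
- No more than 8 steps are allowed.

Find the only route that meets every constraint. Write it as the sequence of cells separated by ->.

The 8-move cap with required stops at b4 leaves no slack for detours.
Route from b2: left 1 to a2, down 2 to a4, right 2 to c4, up 3 to c1 — 8 moves in all.
Check: all required cells visited; 8 ≤ 8 moves.

b2 -> a2 -> a3 -> a4 -> b4 -> c4 -> c3 -> c2 -> c1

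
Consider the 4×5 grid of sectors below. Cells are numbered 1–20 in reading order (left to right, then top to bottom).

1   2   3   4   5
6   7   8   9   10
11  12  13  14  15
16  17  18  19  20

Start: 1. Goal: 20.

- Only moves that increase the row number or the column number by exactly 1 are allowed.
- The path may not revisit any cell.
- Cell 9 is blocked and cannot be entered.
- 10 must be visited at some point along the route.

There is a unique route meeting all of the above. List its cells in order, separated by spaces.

Moves only go right or down, so the column and row indices never decrease.
Route from 1: 4× right (reaching 5), 3× down (reaching 20) — 7 moves in all.
Check: all required cells visited.

1 2 3 4 5 10 15 20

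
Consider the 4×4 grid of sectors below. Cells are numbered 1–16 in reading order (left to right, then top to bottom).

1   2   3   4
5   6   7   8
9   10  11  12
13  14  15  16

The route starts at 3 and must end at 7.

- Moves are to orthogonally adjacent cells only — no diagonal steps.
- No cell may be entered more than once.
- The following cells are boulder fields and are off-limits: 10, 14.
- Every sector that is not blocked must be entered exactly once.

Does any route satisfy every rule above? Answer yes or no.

no

Cell 13 has only one open neighbour but is neither the start nor the goal, so a Hamiltonian route would have to both enter and leave it through the same neighbour — impossible without revisiting.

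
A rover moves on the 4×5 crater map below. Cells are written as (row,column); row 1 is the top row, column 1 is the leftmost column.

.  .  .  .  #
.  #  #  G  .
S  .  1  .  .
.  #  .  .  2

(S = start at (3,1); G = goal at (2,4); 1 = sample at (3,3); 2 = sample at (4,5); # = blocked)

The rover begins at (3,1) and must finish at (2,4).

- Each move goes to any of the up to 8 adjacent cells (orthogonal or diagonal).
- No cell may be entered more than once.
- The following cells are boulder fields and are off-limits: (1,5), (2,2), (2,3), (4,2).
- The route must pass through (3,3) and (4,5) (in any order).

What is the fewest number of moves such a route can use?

Any route passes through (3,3) and (4,5) in some order between (3,1) and (2,4). Summing Chebyshev distances along each leg and taking the cheapest ordering ((3,1) → (3,3) → (4,5) → (2,4)) gives a lower bound of 2 + 2 + 2 = 6 moves.
A route of 6 moves achieves this: (3,1) → (3,2) → (3,3) → (3,4) → (4,5) → (3,5) → (2,4).
Since 6 matches the lower bound, it is optimal.

6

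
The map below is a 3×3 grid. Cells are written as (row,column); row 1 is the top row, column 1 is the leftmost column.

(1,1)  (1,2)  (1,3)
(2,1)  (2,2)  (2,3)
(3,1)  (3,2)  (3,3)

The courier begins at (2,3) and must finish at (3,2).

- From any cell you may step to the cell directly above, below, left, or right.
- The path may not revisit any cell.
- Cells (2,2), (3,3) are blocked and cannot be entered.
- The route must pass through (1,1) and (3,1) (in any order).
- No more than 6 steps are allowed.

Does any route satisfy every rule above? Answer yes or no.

yes

One route that works: (2,3) → (1,3) → (1,2) → (1,1) → (2,1) → (3,1) → (3,2).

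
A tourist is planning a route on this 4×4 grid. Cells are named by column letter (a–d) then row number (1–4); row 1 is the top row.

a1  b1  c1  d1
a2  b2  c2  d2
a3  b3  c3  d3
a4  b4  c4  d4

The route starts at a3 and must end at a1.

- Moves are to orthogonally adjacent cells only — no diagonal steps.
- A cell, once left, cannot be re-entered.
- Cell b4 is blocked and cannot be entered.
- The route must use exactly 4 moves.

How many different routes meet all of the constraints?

Need simple routes of exactly 4 moves from a3 to a1 (Manhattan distance 2, so 1 moves are spent on a detour and 1 undoing it).
Enumerating: a3 a2 b2 b1 a1 | a3 b3 b2 b1 a1 | a3 b3 b2 a2 a1.
That gives 3 routes.

3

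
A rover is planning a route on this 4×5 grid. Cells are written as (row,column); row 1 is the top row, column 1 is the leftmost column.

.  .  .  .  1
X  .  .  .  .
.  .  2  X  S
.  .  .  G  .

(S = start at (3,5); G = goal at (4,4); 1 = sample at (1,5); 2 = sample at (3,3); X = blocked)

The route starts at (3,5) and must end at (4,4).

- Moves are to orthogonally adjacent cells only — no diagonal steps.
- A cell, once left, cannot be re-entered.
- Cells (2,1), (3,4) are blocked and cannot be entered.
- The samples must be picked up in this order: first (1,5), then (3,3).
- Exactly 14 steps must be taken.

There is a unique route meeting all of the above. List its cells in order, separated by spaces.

(3,5) (2,5) (1,5) (1,4) (1,3) (1,2) (2,2) (2,3) (3,3) (3,2) (3,1) (4,1) (4,2) (4,3) (4,4)

The waypoints must appear in the order (1,5), (3,3), with no cell reused.
Route from (3,5): up 2 to (1,5), left 3 to (1,2), down 1 to (2,2), right 1 to (2,3), down 1 to (3,3), left 2 to (3,1), down 1 to (4,1), right 3 to (4,4) — 14 moves in all.
Check: order respected (1 at step 2, 2 at step 8); 14 moves as required.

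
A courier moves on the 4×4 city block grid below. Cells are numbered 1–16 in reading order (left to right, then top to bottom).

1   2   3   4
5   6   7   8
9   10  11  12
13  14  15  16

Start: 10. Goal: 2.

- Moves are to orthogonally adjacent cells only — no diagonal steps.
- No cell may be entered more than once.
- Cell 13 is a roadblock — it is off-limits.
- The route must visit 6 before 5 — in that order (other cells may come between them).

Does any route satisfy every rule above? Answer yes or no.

One route that works: 10 → 6 → 5 → 1 → 2.

yes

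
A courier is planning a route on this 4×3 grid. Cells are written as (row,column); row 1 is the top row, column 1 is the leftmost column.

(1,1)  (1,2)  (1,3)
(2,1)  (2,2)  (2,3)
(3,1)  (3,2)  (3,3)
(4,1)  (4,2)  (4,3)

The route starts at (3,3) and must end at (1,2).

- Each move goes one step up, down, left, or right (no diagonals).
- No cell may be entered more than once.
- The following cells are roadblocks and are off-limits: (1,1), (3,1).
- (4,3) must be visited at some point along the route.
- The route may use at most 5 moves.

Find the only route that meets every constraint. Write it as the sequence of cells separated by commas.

The 5-move cap with required stops at (4,3) leaves no slack for detours.
Route from (3,3): down 1 to (4,3), left 1 to (4,2), up 3 to (1,2) — 5 moves in all.
Check: all required cells visited; 5 ≤ 5 moves.

(3,3), (4,3), (4,2), (3,2), (2,2), (1,2)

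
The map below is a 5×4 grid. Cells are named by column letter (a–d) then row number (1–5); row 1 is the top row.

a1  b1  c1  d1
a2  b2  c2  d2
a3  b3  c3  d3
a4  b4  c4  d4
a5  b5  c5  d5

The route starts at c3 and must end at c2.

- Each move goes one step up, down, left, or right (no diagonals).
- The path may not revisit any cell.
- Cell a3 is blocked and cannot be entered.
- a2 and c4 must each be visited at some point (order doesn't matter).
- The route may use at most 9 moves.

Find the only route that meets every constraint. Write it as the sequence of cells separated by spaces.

The budget equals the shortest possible length, so every move has to be on a shortest route through the required cells.
Route from c3: down 1 to c4, left 1 to b4, up 2 to b2, left 1 to a2, up 1 to a1, right 2 to c1, down 1 to c2 — 9 moves in all.
Check: all required cells visited; 9 ≤ 9 moves.

c3 c4 b4 b3 b2 a2 a1 b1 c1 c2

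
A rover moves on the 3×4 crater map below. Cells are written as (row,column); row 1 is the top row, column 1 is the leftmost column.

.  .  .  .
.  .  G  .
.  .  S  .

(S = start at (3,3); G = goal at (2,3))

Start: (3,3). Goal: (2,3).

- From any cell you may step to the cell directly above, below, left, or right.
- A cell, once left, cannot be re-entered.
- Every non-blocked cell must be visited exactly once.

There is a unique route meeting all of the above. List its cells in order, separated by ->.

Need to visit all 12 open cells exactly once, starting at (3,3) and ending at (2,3).
Cell (1,4) has only two open neighbours ((2,4) and (1,3)), so the path must pass straight through it: one of those is the cell it's entered from and the other is where it exits.
Route from (3,3): right 1 to (3,4), up 2 to (1,4), left 3 to (1,1), down 2 to (3,1), right 1 to (3,2), up 1 to (2,2), right 1 to (2,3) — 11 moves in all.
Check: all 12 open cells covered.

(3,3) -> (3,4) -> (2,4) -> (1,4) -> (1,3) -> (1,2) -> (1,1) -> (2,1) -> (3,1) -> (3,2) -> (2,2) -> (2,3)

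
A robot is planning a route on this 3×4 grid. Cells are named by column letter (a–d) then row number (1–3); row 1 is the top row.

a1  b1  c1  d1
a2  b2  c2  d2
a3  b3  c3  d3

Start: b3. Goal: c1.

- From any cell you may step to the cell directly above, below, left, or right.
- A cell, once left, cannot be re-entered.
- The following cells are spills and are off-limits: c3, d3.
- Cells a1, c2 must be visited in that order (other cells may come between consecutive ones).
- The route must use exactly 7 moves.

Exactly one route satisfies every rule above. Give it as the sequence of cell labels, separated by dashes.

b3 - a3 - a2 - a1 - b1 - b2 - c2 - c1

The waypoints must appear in the order a1, c2, with no cell reused.
Route from b3: left to a3, 2× up (reaching a1), right to b1, down to b2, right to c2, up to c1 — 7 moves in all.
Check: order respected (a1 at step 3, c2 at step 6); 7 moves as required.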